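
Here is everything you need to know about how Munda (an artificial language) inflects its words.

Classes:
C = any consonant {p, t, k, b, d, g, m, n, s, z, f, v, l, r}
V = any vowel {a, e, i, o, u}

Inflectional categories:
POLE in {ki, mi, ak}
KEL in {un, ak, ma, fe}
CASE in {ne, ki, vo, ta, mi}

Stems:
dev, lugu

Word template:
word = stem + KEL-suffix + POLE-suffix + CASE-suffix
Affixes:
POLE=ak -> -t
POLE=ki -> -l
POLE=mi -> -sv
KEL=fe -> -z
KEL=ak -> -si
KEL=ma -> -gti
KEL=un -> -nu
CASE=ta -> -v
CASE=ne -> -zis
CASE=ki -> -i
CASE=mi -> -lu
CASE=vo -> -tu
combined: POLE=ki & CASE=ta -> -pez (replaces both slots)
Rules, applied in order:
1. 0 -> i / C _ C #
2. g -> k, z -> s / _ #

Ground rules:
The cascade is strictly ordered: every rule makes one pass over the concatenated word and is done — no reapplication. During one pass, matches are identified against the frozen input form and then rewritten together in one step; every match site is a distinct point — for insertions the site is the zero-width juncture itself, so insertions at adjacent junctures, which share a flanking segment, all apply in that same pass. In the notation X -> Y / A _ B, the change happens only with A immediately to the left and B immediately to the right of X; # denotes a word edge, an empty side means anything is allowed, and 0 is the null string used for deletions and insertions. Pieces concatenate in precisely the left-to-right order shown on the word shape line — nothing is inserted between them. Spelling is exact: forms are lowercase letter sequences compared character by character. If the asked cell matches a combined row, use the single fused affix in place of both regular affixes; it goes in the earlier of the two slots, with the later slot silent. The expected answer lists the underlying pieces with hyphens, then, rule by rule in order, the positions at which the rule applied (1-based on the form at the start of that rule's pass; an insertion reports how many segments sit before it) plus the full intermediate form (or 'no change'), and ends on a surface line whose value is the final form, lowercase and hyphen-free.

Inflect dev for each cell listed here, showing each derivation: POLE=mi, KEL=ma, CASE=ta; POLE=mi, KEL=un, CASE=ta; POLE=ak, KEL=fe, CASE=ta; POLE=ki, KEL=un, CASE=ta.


cell POLE=mi, KEL=ma, CASE=ta:
underlying: dev-gti-sv-v
1. 0 -> i / C _ C #: inserts after position(s) 8: devgtisviv
2. g -> k, z -> s / _ #: no change
surface: devgtisviv

cell POLE=mi, KEL=un, CASE=ta:
underlying: dev-nu-sv-v
1. 0 -> i / C _ C #: inserts after position(s) 7: devnusviv
2. g -> k, z -> s / _ #: no change
surface: devnusviv

cell POLE=ak, KEL=fe, CASE=ta:
underlying: dev-z-t-v
1. 0 -> i / C _ C #: inserts after position(s) 5: devztiv
2. g -> k, z -> s / _ #: no change
surface: devztiv

cell POLE=ki, KEL=un, CASE=ta:
underlying: dev-nu-pez
1. 0 -> i / C _ C #: no change
2. g -> k, z -> s / _ #: fires at position(s) 8: devnupes
surface: devnupes


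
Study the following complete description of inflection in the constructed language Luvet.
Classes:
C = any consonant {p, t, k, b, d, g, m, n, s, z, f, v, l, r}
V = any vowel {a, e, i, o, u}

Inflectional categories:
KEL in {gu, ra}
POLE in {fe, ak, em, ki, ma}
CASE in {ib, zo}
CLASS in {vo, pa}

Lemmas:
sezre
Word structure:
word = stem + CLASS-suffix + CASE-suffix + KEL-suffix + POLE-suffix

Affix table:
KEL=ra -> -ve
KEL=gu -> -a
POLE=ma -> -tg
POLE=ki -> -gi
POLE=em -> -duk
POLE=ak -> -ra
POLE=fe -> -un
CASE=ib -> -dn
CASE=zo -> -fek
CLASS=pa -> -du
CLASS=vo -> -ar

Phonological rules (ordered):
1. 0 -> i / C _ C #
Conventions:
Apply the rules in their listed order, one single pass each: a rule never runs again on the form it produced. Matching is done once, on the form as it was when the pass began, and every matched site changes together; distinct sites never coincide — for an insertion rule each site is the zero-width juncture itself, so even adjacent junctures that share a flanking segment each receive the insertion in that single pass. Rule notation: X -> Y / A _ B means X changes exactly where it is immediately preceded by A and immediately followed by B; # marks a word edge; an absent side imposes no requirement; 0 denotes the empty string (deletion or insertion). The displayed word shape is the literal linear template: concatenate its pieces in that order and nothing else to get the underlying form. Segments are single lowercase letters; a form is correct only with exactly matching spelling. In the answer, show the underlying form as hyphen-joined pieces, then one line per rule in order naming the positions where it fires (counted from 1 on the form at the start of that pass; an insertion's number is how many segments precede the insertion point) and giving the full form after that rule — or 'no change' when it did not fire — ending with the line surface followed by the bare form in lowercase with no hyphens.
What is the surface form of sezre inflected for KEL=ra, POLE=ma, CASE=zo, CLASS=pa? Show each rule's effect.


underlying: sezre-du-fek-ve-tg
1. 0 -> i / C _ C #: inserts after position(s) 13: sezredufekvetig
surface: sezredufekvetig


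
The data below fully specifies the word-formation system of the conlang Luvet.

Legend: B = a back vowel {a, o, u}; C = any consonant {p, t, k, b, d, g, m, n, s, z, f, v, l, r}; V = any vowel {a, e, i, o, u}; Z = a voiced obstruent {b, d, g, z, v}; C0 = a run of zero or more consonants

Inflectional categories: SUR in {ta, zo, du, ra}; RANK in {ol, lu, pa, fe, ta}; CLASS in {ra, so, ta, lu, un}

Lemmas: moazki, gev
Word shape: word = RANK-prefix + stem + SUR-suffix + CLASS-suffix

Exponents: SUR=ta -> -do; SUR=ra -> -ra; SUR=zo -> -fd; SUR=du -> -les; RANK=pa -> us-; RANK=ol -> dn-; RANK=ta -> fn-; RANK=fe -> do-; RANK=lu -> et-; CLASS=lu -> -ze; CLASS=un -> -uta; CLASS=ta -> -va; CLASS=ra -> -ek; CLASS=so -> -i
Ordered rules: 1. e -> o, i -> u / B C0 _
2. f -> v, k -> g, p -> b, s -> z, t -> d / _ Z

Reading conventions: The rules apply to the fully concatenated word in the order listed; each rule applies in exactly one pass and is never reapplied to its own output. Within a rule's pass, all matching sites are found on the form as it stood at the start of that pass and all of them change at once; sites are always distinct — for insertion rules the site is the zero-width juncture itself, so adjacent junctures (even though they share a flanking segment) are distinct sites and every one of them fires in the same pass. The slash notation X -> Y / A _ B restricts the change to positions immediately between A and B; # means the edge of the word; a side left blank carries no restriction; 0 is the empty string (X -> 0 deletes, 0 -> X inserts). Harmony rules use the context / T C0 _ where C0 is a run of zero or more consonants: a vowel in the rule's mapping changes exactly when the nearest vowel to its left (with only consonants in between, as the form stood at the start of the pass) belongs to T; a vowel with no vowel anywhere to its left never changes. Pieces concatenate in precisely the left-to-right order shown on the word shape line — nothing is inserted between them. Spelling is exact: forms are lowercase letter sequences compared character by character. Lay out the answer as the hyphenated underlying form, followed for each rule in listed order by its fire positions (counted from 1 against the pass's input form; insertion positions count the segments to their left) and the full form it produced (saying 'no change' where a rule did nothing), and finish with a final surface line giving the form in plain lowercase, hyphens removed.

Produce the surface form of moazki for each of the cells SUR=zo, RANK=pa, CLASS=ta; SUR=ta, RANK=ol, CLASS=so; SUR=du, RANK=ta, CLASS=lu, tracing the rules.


cell SUR=zo, RANK=pa, CLASS=ta:
underlying: us-moazki-fd-va
1. e -> o, i -> u / B C0 _: fires at position(s) 8: usmoazkufdva
2. f -> v, k -> g, p -> b, s -> z, t -> d / _ Z: fires at position(s) 9: usmoazkuvdva
surface: usmoazkuvdva

cell SUR=ta, RANK=ol, CLASS=so:
underlying: dn-moazki-do-i
1. e -> o, i -> u / B C0 _: fires at position(s) 8, 11: dnmoazkudou
2. f -> v, k -> g, p -> b, s -> z, t -> d / _ Z: no change
surface: dnmoazkudou

cell SUR=du, RANK=ta, CLASS=lu:
underlying: fn-moazki-les-ze
1. e -> o, i -> u / B C0 _: fires at position(s) 8: fnmoazkulesze
2. f -> v, k -> g, p -> b, s -> z, t -> d / _ Z: fires at position(s) 11: fnmoazkulezze
surface: fnmoazkulezze


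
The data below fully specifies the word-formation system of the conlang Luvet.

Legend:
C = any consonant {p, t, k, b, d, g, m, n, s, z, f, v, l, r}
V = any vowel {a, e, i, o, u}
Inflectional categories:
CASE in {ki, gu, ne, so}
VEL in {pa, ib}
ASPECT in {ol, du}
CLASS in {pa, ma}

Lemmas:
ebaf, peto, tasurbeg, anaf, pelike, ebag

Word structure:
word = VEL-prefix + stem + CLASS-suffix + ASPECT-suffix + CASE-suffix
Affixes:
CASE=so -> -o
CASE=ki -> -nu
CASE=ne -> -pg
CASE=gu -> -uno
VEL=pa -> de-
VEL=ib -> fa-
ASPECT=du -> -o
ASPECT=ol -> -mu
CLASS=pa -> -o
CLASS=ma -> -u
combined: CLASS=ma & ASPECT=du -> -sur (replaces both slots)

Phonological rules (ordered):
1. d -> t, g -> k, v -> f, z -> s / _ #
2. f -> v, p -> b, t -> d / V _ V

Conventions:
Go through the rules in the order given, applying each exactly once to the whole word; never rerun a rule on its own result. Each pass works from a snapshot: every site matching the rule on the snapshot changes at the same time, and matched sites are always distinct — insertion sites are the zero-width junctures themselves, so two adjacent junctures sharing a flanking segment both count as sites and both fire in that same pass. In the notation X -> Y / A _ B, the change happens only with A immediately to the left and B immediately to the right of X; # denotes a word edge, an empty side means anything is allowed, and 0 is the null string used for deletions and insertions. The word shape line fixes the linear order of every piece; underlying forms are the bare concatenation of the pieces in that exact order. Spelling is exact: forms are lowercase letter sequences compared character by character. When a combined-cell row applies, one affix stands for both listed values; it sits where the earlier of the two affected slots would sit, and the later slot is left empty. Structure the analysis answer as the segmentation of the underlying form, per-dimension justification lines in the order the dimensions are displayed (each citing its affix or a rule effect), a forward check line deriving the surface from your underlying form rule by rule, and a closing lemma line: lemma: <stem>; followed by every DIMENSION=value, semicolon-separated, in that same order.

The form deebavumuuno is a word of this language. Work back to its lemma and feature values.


underlying: de-ebaf-u-mu-uno
CASE=gu - signalled by the affix -uno
VEL=pa - signalled by the affix de-
ASPECT=ol - signalled by the affix -mu
CLASS=ma - signalled by the affix -u
check: deebafumuuno -> deebafumuuno -> deebavumuuno
lemma: ebaf; CASE=gu; VEL=pa; ASPECT=ol; CLASS=ma


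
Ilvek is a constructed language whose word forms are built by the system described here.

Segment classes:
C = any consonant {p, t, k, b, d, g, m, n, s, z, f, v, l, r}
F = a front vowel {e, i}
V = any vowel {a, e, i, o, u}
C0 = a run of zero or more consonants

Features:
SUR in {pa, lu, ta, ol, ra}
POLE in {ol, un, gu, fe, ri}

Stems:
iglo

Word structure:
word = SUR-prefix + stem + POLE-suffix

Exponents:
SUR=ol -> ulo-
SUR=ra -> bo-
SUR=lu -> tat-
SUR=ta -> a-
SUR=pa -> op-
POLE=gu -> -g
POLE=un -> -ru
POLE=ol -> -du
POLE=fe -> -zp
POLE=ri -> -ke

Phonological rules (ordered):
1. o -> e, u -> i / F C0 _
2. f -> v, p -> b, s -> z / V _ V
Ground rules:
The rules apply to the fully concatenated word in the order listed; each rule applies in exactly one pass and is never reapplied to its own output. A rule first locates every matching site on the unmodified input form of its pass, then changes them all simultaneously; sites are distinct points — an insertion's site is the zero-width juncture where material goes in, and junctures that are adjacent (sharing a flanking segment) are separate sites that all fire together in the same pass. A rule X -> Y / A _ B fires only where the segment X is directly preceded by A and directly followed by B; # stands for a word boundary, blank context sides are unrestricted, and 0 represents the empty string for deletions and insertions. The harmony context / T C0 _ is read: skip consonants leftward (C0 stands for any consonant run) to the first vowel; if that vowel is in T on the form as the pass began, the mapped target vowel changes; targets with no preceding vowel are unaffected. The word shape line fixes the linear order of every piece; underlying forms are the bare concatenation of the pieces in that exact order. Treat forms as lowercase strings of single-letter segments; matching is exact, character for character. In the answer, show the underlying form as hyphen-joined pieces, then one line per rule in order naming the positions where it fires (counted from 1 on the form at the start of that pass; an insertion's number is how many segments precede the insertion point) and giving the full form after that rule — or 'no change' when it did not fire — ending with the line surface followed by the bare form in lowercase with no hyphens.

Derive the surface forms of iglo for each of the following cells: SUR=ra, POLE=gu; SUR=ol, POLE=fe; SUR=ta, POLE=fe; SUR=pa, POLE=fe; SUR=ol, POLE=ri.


cell SUR=ra, POLE=gu:
underlying: bo-iglo-g
1. o -> e, u -> i / F C0 _: fires at position(s) 6: boigleg
2. f -> v, p -> b, s -> z / V _ V: no change
surface: boigleg

cell SUR=ol, POLE=fe:
underlying: ulo-iglo-zp
1. o -> e, u -> i / F C0 _: fires at position(s) 7: uloiglezp
2. f -> v, p -> b, s -> z / V _ V: no change
surface: uloiglezp

cell SUR=ta, POLE=fe:
underlying: a-iglo-zp
1. o -> e, u -> i / F C0 _: fires at position(s) 5: aiglezp
2. f -> v, p -> b, s -> z / V _ V: no change
surface: aiglezp

cell SUR=pa, POLE=fe:
underlying: op-iglo-zp
1. o -> e, u -> i / F C0 _: fires at position(s) 6: opiglezp
2. f -> v, p -> b, s -> z / V _ V: fires at position(s) 2: obiglezp
surface: obiglezp

cell SUR=ol, POLE=ri:
underlying: ulo-iglo-ke
1. o -> e, u -> i / F C0 _: fires at position(s) 7: uloigleke
2. f -> v, p -> b, s -> z / V _ V: no change
surface: uloigleke


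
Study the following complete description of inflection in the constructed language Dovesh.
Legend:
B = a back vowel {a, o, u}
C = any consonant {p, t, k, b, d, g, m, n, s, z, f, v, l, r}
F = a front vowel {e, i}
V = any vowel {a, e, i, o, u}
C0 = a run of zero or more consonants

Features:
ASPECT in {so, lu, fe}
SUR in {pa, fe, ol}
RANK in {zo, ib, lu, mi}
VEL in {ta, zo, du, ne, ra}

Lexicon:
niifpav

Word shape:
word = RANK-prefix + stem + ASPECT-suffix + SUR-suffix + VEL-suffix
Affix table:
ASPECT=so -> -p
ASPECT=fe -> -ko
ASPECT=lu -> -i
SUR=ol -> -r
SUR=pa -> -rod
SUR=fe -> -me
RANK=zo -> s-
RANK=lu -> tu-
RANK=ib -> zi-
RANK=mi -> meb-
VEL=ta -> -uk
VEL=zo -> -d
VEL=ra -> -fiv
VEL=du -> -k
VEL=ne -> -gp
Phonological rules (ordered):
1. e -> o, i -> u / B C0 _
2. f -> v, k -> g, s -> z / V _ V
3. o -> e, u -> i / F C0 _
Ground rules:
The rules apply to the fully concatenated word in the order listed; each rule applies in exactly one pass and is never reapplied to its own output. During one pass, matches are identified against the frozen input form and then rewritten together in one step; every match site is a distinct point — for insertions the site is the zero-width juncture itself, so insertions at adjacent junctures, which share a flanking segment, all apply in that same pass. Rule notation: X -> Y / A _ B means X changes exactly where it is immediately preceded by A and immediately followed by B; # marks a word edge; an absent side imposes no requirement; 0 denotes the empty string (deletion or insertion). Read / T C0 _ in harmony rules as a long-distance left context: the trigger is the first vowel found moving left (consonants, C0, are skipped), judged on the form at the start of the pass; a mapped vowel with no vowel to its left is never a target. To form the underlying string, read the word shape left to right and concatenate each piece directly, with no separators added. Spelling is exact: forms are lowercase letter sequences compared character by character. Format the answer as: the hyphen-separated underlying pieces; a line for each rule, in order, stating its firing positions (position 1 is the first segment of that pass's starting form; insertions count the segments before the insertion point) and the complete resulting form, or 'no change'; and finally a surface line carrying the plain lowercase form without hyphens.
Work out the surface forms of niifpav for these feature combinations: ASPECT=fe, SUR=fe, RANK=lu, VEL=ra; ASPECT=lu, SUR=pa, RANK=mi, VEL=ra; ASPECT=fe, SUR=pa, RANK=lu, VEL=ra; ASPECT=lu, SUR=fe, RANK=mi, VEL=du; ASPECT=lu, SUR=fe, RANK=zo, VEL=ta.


cell ASPECT=fe, SUR=fe, RANK=lu, VEL=ra:
underlying: tu-niifpav-ko-me-fiv
1. e -> o, i -> u / B C0 _: fires at position(s) 4, 13: tunuifpavkomofiv
2. f -> v, k -> g, s -> z / V _ V: fires at position(s) 14: tunuifpavkomoviv
3. o -> e, u -> i / F C0 _: no change
surface: tunuifpavkomoviv

cell ASPECT=lu, SUR=pa, RANK=mi, VEL=ra:
underlying: meb-niifpav-i-rod-fiv
1. e -> o, i -> u / B C0 _: fires at position(s) 11, 16: mebniifpavurodfuv
2. f -> v, k -> g, s -> z / V _ V: no change
3. o -> e, u -> i / F C0 _: no change
surface: mebniifpavurodfuv

cell ASPECT=fe, SUR=pa, RANK=lu, VEL=ra:
underlying: tu-niifpav-ko-rod-fiv
1. e -> o, i -> u / B C0 _: fires at position(s) 4, 16: tunuifpavkorodfuv
2. f -> v, k -> g, s -> z / V _ V: no change
3. o -> e, u -> i / F C0 _: no change
surface: tunuifpavkorodfuv

cell ASPECT=lu, SUR=fe, RANK=mi, VEL=du:
underlying: meb-niifpav-i-me-k
1. e -> o, i -> u / B C0 _: fires at position(s) 11: mebniifpavumek
2. f -> v, k -> g, s -> z / V _ V: no change
3. o -> e, u -> i / F C0 _: no change
surface: mebniifpavumek

cell ASPECT=lu, SUR=fe, RANK=zo, VEL=ta:
underlying: s-niifpav-i-me-uk
1. e -> o, i -> u / B C0 _: fires at position(s) 9: sniifpavumeuk
2. f -> v, k -> g, s -> z / V _ V: no change
3. o -> e, u -> i / F C0 _: fires at position(s) 12: sniifpavumeik
surface: sniifpavumeik


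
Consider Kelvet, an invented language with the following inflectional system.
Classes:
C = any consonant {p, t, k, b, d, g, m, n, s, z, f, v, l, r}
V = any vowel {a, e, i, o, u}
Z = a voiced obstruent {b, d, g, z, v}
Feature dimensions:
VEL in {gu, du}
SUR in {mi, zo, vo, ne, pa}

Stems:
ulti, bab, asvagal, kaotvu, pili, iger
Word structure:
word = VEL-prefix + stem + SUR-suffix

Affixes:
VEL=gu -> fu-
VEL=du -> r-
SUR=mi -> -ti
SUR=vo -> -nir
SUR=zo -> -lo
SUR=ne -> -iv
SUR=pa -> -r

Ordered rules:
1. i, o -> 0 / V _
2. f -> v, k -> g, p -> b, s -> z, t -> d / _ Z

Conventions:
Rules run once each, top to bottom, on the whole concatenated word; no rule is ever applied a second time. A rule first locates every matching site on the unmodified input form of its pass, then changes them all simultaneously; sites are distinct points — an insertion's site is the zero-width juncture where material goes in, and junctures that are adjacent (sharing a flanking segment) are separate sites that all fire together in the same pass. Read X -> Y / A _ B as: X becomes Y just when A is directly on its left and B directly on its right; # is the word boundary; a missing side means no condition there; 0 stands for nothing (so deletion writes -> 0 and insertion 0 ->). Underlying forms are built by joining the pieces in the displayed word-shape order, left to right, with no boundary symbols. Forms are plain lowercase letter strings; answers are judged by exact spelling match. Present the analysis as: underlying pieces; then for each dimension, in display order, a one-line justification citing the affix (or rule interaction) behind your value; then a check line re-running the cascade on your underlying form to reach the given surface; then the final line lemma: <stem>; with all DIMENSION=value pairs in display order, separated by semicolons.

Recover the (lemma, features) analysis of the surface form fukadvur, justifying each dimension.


underlying: fu-kaotvu-r
VEL=gu - signalled by the affix fu-
SUR=pa - signalled by the affix -r
check: fukaotvur -> fukatvur -> fukadvur
lemma: kaotvu; VEL=gu; SUR=pa


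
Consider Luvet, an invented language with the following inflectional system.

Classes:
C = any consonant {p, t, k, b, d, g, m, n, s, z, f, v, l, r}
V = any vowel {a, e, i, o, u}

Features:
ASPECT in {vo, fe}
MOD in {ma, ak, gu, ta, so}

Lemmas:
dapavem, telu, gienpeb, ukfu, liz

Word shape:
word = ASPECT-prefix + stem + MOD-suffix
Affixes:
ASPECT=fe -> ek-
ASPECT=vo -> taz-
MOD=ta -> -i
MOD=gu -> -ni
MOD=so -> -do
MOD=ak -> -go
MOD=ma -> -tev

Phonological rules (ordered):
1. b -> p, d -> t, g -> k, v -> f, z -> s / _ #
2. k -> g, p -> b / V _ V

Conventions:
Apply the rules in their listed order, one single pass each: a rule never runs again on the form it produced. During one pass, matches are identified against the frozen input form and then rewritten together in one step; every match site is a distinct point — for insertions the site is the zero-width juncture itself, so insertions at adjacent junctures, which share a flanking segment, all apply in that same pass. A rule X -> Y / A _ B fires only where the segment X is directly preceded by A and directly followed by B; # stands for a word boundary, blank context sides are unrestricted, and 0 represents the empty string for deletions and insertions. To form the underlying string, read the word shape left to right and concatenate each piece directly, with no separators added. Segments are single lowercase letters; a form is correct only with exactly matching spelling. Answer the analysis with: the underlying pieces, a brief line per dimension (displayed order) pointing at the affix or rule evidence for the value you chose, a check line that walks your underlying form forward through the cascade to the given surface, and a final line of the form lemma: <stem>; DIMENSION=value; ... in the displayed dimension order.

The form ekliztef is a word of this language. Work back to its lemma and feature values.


underlying: ek-liz-tev
ASPECT=fe - signalled by the affix ek-
MOD=ma - signalled by the affix -tev
check: ekliztev -> ekliztef -> ekliztef
lemma: liz; ASPECT=fe; MOD=ma


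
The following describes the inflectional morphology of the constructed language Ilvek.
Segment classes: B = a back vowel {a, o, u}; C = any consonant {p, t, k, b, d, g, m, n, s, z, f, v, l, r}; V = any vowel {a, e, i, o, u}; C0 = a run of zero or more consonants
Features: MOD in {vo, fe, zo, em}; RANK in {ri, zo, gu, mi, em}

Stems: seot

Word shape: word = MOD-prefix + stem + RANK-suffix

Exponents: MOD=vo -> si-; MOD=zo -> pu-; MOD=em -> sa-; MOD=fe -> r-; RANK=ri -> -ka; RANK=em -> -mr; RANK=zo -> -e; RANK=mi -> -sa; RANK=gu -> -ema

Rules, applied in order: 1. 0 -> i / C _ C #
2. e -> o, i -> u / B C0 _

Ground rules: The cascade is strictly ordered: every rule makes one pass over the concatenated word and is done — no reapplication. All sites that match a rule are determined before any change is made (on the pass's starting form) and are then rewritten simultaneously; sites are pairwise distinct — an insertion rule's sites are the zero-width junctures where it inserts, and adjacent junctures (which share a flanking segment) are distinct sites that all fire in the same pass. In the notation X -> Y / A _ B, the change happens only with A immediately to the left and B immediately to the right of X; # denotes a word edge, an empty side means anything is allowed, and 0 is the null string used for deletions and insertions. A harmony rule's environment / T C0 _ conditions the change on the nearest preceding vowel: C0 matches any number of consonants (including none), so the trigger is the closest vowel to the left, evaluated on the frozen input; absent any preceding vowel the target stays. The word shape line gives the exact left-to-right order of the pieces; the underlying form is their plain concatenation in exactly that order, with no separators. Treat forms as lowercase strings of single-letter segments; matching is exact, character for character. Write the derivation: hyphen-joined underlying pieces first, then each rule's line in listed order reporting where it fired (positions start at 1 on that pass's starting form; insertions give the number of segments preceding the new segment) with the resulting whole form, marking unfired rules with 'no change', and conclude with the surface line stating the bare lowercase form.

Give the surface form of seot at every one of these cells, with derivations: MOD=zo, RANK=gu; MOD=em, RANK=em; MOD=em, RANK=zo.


cell MOD=zo, RANK=gu:
underlying: pu-seot-ema
1. 0 -> i / C _ C #: no change
2. e -> o, i -> u / B C0 _: fires at position(s) 4, 7: pusootoma
surface: pusootoma

cell MOD=em, RANK=em:
underlying: sa-seot-mr
1. 0 -> i / C _ C #: inserts after position(s) 7: saseotmir
2. e -> o, i -> u / B C0 _: fires at position(s) 4, 8: sasootmur
surface: sasootmur

cell MOD=em, RANK=zo:
underlying: sa-seot-e
1. 0 -> i / C _ C #: no change
2. e -> o, i -> u / B C0 _: fires at position(s) 4, 7: sasooto
surface: sasooto


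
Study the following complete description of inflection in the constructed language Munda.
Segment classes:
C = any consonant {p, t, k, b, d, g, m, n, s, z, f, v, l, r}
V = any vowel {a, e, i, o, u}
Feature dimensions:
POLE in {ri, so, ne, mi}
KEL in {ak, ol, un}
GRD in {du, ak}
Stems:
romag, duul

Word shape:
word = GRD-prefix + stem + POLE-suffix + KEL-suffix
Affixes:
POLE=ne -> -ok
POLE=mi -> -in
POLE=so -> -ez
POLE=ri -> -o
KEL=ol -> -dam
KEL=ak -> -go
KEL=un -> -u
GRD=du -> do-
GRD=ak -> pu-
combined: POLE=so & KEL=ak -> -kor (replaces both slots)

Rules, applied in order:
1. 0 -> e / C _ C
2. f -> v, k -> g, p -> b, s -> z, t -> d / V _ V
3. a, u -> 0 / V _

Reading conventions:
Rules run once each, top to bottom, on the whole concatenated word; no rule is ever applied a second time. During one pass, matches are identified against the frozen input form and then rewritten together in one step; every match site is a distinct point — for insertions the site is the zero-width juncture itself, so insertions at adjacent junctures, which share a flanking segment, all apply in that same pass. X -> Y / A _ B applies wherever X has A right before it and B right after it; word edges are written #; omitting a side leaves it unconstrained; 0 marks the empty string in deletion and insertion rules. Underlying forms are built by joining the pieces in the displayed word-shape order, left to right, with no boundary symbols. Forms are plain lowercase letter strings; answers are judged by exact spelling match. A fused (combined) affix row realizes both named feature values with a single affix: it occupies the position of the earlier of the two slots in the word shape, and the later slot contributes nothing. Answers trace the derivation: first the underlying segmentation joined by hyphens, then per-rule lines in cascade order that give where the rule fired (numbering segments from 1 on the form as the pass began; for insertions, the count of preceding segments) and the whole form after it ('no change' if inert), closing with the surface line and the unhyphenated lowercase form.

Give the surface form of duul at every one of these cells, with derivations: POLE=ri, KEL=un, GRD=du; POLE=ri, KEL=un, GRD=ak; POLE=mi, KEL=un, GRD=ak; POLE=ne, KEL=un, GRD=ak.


cell POLE=ri, KEL=un, GRD=du:
underlying: do-duul-o-u
1. 0 -> e / C _ C: no change
2. f -> v, k -> g, p -> b, s -> z, t -> d / V _ V: no change
3. a, u -> 0 / V _: fires at position(s) 5, 8: dodulo
surface: dodulo

cell POLE=ri, KEL=un, GRD=ak:
underlying: pu-duul-o-u
1. 0 -> e / C _ C: no change
2. f -> v, k -> g, p -> b, s -> z, t -> d / V _ V: no change
3. a, u -> 0 / V _: fires at position(s) 5, 8: pudulo
surface: pudulo

cell POLE=mi, KEL=un, GRD=ak:
underlying: pu-duul-in-u
1. 0 -> e / C _ C: no change
2. f -> v, k -> g, p -> b, s -> z, t -> d / V _ V: no change
3. a, u -> 0 / V _: fires at position(s) 5: pudulinu
surface: pudulinu

cell POLE=ne, KEL=un, GRD=ak:
underlying: pu-duul-ok-u
1. 0 -> e / C _ C: no change
2. f -> v, k -> g, p -> b, s -> z, t -> d / V _ V: fires at position(s) 8: puduulogu
3. a, u -> 0 / V _: fires at position(s) 5: pudulogu
surface: pudulogu


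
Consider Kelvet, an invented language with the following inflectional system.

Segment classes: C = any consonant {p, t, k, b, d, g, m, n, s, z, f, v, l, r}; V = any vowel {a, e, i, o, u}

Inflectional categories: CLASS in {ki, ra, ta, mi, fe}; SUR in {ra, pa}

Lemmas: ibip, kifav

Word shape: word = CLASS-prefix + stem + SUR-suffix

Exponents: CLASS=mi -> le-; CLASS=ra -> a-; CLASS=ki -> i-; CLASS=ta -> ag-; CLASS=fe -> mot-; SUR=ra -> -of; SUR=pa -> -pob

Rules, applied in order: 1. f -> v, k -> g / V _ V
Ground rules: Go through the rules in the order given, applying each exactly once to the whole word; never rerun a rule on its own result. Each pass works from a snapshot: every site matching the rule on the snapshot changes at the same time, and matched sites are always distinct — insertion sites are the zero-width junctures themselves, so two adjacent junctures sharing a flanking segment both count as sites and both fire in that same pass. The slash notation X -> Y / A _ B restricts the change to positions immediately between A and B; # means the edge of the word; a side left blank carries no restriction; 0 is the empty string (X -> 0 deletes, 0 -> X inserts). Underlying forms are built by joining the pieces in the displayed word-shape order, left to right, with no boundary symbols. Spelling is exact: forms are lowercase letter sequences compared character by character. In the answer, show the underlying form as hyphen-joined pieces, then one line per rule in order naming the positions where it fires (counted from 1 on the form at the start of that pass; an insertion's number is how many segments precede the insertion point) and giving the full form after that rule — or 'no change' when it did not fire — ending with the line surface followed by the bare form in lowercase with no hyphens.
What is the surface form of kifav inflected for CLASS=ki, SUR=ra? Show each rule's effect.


underlying: i-kifav-of
1. f -> v, k -> g / V _ V: fires at position(s) 2, 4: igivavof
surface: igivavof


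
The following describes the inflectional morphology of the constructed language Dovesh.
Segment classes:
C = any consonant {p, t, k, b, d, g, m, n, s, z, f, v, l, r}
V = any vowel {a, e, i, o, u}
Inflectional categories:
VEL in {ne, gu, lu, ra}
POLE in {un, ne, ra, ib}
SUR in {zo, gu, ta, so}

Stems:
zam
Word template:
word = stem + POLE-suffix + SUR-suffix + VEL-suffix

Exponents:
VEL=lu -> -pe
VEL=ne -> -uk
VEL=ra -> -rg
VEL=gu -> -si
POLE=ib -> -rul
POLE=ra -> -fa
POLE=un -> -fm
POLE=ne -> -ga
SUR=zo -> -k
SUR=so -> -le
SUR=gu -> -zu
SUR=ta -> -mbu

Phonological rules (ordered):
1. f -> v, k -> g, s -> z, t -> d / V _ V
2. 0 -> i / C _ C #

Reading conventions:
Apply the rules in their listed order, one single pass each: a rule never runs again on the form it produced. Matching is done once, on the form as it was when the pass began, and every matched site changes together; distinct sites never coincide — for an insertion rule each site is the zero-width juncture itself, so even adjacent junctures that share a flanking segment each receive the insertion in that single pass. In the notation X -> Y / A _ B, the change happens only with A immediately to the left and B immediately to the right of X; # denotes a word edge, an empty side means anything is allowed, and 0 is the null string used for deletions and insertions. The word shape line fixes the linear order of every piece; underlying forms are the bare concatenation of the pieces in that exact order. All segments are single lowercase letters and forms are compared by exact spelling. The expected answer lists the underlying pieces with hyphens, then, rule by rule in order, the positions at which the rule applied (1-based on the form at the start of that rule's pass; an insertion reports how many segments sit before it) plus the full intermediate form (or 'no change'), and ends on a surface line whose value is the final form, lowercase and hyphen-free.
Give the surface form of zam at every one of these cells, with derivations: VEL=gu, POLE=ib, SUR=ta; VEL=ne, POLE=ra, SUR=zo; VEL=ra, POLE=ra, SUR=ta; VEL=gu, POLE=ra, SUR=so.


cell VEL=gu, POLE=ib, SUR=ta:
underlying: zam-rul-mbu-si
1. f -> v, k -> g, s -> z, t -> d / V _ V: fires at position(s) 10: zamrulmbuzi
2. 0 -> i / C _ C #: no change
surface: zamrulmbuzi

cell VEL=ne, POLE=ra, SUR=zo:
underlying: zam-fa-k-uk
1. f -> v, k -> g, s -> z, t -> d / V _ V: fires at position(s) 6: zamfaguk
2. 0 -> i / C _ C #: no change
surface: zamfaguk

cell VEL=ra, POLE=ra, SUR=ta:
underlying: zam-fa-mbu-rg
1. f -> v, k -> g, s -> z, t -> d / V _ V: no change
2. 0 -> i / C _ C #: inserts after position(s) 9: zamfamburig
surface: zamfamburig

cell VEL=gu, POLE=ra, SUR=so:
underlying: zam-fa-le-si
1. f -> v, k -> g, s -> z, t -> d / V _ V: fires at position(s) 8: zamfalezi
2. 0 -> i / C _ C #: no change
surface: zamfalezi


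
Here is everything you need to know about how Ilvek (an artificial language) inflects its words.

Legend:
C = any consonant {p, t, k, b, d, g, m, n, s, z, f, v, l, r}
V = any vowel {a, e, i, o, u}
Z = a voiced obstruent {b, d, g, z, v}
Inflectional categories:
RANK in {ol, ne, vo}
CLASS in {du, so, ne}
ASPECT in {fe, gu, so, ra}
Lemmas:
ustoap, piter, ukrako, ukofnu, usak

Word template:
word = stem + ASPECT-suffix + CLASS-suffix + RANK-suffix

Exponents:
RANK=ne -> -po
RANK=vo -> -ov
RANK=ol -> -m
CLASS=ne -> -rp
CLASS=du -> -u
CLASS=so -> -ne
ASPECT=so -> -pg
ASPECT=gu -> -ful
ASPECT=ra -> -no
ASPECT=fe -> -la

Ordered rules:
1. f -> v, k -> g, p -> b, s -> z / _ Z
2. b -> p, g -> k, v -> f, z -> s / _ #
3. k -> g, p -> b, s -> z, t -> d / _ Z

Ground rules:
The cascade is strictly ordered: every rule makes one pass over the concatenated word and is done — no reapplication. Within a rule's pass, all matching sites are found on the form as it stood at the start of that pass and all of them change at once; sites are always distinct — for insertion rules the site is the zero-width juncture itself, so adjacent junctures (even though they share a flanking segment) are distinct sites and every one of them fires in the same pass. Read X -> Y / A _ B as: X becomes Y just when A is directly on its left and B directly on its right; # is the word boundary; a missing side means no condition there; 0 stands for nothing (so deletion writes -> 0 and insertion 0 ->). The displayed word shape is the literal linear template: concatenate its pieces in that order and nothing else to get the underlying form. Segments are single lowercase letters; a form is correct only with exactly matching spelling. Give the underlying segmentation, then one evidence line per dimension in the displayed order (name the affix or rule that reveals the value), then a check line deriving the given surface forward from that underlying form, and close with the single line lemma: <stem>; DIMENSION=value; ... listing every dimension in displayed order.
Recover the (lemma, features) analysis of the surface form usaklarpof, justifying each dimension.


underlying: usak-la-rp-ov
RANK=vo - signalled by the affix -ov
CLASS=ne - signalled by the affix -rp
ASPECT=fe - signalled by the affix -la
check: usaklarpov -> usaklarpov -> usaklarpof -> usaklarpof
lemma: usak; RANK=vo; CLASS=ne; ASPECT=fe


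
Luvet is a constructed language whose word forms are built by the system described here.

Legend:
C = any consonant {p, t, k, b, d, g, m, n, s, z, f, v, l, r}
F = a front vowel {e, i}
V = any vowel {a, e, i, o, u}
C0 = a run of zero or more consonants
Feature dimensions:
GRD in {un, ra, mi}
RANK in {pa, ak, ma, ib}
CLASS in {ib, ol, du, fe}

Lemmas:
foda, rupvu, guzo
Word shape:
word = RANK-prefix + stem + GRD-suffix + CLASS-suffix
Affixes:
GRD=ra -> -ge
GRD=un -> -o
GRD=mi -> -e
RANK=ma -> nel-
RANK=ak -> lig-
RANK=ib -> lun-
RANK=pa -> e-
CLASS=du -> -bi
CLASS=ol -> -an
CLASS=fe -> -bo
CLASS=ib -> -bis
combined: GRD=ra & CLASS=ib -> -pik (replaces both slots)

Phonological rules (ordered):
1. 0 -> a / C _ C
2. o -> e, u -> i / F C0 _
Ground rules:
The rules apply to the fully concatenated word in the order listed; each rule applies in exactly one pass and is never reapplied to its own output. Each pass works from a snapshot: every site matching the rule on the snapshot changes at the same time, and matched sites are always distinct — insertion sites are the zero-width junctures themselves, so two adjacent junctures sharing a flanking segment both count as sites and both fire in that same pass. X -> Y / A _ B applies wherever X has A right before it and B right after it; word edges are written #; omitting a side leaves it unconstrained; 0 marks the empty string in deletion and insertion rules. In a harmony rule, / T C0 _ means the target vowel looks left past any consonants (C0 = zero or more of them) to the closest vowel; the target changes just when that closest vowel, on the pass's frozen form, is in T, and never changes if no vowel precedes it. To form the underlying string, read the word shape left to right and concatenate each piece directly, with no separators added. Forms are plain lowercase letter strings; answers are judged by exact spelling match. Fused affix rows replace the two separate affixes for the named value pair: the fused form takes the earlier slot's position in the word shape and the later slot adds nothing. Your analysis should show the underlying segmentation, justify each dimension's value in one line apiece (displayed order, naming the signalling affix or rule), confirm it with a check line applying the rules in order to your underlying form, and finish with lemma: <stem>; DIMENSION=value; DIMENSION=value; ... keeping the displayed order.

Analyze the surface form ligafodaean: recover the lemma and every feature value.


underlying: lig-foda-e-an
GRD=mi - signalled by the affix -e
RANK=ak - signalled by the affix lig-
CLASS=ol - signalled by the affix -an
check: ligfodaean -> ligafodaean -> ligafodaean
lemma: foda; GRD=mi; RANK=ak; CLASS=ol


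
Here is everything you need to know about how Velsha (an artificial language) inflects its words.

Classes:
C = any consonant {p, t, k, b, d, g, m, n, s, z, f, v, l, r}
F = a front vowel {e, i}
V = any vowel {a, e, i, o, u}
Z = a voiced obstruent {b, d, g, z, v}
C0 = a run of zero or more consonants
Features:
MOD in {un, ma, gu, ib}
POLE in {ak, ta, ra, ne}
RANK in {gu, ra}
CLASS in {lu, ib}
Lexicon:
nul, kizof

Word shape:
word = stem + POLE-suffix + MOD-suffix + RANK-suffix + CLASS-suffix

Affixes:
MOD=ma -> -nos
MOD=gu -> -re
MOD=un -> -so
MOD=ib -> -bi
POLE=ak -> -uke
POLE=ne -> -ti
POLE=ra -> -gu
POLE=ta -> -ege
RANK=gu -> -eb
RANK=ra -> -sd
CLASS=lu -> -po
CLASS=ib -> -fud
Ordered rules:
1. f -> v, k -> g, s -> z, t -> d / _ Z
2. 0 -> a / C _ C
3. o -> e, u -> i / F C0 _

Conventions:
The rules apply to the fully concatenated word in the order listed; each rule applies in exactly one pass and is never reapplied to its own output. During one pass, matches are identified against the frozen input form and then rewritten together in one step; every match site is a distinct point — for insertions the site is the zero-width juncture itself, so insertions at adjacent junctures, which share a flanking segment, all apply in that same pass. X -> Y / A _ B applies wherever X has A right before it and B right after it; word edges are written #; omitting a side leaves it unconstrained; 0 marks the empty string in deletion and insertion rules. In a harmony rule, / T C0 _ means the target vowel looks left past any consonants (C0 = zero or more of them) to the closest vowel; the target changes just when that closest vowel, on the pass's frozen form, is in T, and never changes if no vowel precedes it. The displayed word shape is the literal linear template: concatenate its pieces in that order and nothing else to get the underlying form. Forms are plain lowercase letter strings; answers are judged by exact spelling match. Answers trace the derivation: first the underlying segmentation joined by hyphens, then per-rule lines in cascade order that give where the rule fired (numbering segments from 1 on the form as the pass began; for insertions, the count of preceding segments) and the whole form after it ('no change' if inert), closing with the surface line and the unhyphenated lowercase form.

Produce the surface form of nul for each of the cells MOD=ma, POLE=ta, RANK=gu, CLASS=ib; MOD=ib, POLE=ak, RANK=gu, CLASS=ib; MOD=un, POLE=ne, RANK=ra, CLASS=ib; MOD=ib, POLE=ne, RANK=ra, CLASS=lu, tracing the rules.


cell MOD=ma, POLE=ta, RANK=gu, CLASS=ib:
underlying: nul-ege-nos-eb-fud
1. f -> v, k -> g, s -> z, t -> d / _ Z: no change
2. 0 -> a / C _ C: inserts after position(s) 11: nulegenosebafud
3. o -> e, u -> i / F C0 _: fires at position(s) 8: nulegenesebafud
surface: nulegenesebafud

cell MOD=ib, POLE=ak, RANK=gu, CLASS=ib:
underlying: nul-uke-bi-eb-fud
1. f -> v, k -> g, s -> z, t -> d / _ Z: no change
2. 0 -> a / C _ C: inserts after position(s) 10: nulukebiebafud
3. o -> e, u -> i / F C0 _: no change
surface: nulukebiebafud

cell MOD=un, POLE=ne, RANK=ra, CLASS=ib:
underlying: nul-ti-so-sd-fud
1. f -> v, k -> g, s -> z, t -> d / _ Z: fires at position(s) 8: nultisozdfud
2. 0 -> a / C _ C: inserts after position(s) 3, 8, 9: nulatisozadafud
3. o -> e, u -> i / F C0 _: fires at position(s) 8: nulatisezadafud
surface: nulatisezadafud

cell MOD=ib, POLE=ne, RANK=ra, CLASS=lu:
underlying: nul-ti-bi-sd-po
1. f -> v, k -> g, s -> z, t -> d / _ Z: fires at position(s) 8: nultibizdpo
2. 0 -> a / C _ C: inserts after position(s) 3, 8, 9: nulatibizadapo
3. o -> e, u -> i / F C0 _: no change
surface: nulatibizadapo
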